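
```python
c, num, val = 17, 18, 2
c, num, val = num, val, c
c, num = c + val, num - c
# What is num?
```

Answer: -16

Derivation:
Trace (tracking num):
c, num, val = (17, 18, 2)  # -> c = 17, num = 18, val = 2
c, num, val = (num, val, c)  # -> c = 18, num = 2, val = 17
c, num = (c + val, num - c)  # -> c = 35, num = -16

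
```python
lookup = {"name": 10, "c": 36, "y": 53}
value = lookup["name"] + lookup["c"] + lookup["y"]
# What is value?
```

Answer: 99

Derivation:
Trace (tracking value):
lookup = {'name': 10, 'c': 36, 'y': 53}  # -> lookup = {'name': 10, 'c': 36, 'y': 53}
value = lookup['name'] + lookup['c'] + lookup['y']  # -> value = 99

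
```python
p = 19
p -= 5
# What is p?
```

Answer: 14

Derivation:
Trace (tracking p):
p = 19  # -> p = 19
p -= 5  # -> p = 14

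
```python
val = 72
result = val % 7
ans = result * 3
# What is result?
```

Answer: 2

Derivation:
Trace (tracking result):
val = 72  # -> val = 72
result = val % 7  # -> result = 2
ans = result * 3  # -> ans = 6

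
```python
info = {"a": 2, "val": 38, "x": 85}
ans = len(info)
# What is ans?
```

Trace (tracking ans):
info = {'a': 2, 'val': 38, 'x': 85}  # -> info = {'a': 2, 'val': 38, 'x': 85}
ans = len(info)  # -> ans = 3

Answer: 3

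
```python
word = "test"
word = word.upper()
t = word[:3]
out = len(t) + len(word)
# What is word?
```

Trace (tracking word):
word = 'test'  # -> word = 'test'
word = word.upper()  # -> word = 'TEST'
t = word[:3]  # -> t = 'TES'
out = len(t) + len(word)  # -> out = 7

Answer: 'TEST'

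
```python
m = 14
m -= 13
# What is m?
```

Answer: 1

Derivation:
Trace (tracking m):
m = 14  # -> m = 14
m -= 13  # -> m = 1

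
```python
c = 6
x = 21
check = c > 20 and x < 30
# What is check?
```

Answer: False

Derivation:
Trace (tracking check):
c = 6  # -> c = 6
x = 21  # -> x = 21
check = c > 20 and x < 30  # -> check = False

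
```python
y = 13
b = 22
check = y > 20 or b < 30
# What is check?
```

Trace (tracking check):
y = 13  # -> y = 13
b = 22  # -> b = 22
check = y > 20 or b < 30  # -> check = True

Answer: True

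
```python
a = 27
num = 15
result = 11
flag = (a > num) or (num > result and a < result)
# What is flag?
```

Trace (tracking flag):
a = 27  # -> a = 27
num = 15  # -> num = 15
result = 11  # -> result = 11
flag = a > num or (num > result and a < result)  # -> flag = True

Answer: True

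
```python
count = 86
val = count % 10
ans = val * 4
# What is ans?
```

Answer: 24

Derivation:
Trace (tracking ans):
count = 86  # -> count = 86
val = count % 10  # -> val = 6
ans = val * 4  # -> ans = 24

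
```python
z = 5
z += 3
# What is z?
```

Trace (tracking z):
z = 5  # -> z = 5
z += 3  # -> z = 8

Answer: 8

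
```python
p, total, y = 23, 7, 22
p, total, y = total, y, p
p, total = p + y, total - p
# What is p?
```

Answer: 30

Derivation:
Trace (tracking p):
p, total, y = (23, 7, 22)  # -> p = 23, total = 7, y = 22
p, total, y = (total, y, p)  # -> p = 7, total = 22, y = 23
p, total = (p + y, total - p)  # -> p = 30, total = 15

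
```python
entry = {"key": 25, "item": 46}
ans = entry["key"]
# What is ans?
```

Trace (tracking ans):
entry = {'key': 25, 'item': 46}  # -> entry = {'key': 25, 'item': 46}
ans = entry['key']  # -> ans = 25

Answer: 25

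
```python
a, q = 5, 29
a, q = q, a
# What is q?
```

Trace (tracking q):
a, q = (5, 29)  # -> a = 5, q = 29
a, q = (q, a)  # -> a = 29, q = 5

Answer: 5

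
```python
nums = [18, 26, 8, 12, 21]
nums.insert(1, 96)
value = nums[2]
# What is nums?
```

Trace (tracking nums):
nums = [18, 26, 8, 12, 21]  # -> nums = [18, 26, 8, 12, 21]
nums.insert(1, 96)  # -> nums = [18, 96, 26, 8, 12, 21]
value = nums[2]  # -> value = 26

Answer: [18, 96, 26, 8, 12, 21]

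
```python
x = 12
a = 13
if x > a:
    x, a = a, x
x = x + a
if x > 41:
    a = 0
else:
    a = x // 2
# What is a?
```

Answer: 12

Derivation:
Trace (tracking a):
x = 12  # -> x = 12
a = 13  # -> a = 13
if x > a:  # condition is False
x = x + a  # -> x = 25
if x > 41:  # condition is False
else:
    a = x // 2  # -> a = 12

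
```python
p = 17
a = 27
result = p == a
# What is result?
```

Answer: False

Derivation:
Trace (tracking result):
p = 17  # -> p = 17
a = 27  # -> a = 27
result = p == a  # -> result = False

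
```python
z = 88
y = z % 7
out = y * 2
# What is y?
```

Answer: 4

Derivation:
Trace (tracking y):
z = 88  # -> z = 88
y = z % 7  # -> y = 4
out = y * 2  # -> out = 8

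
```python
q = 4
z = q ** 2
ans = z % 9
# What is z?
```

Answer: 16

Derivation:
Trace (tracking z):
q = 4  # -> q = 4
z = q ** 2  # -> z = 16
ans = z % 9  # -> ans = 7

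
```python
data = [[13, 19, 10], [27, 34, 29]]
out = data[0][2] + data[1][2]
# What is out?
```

Answer: 39

Derivation:
Trace (tracking out):
data = [[13, 19, 10], [27, 34, 29]]  # -> data = [[13, 19, 10], [27, 34, 29]]
out = data[0][2] + data[1][2]  # -> out = 39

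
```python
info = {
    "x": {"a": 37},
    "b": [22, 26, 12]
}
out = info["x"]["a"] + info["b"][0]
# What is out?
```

Trace (tracking out):
info = {'x': {'a': 37}, 'b': [22, 26, 12]}  # -> info = {'x': {'a': 37}, 'b': [22, 26, 12]}
out = info['x']['a'] + info['b'][0]  # -> out = 59

Answer: 59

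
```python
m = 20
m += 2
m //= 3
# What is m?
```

Trace (tracking m):
m = 20  # -> m = 20
m += 2  # -> m = 22
m //= 3  # -> m = 7

Answer: 7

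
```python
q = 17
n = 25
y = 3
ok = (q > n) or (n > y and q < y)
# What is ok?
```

Trace (tracking ok):
q = 17  # -> q = 17
n = 25  # -> n = 25
y = 3  # -> y = 3
ok = q > n or (n > y and q < y)  # -> ok = False

Answer: False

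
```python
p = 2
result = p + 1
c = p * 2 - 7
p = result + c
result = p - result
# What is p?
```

Trace (tracking p):
p = 2  # -> p = 2
result = p + 1  # -> result = 3
c = p * 2 - 7  # -> c = -3
p = result + c  # -> p = 0
result = p - result  # -> result = -3

Answer: 0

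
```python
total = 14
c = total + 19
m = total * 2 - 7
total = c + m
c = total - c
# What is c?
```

Trace (tracking c):
total = 14  # -> total = 14
c = total + 19  # -> c = 33
m = total * 2 - 7  # -> m = 21
total = c + m  # -> total = 54
c = total - c  # -> c = 21

Answer: 21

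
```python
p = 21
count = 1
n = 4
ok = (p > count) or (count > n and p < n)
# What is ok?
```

Answer: True

Derivation:
Trace (tracking ok):
p = 21  # -> p = 21
count = 1  # -> count = 1
n = 4  # -> n = 4
ok = p > count or (count > n and p < n)  # -> ok = True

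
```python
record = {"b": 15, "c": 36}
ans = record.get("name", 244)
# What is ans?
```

Answer: 244

Derivation:
Trace (tracking ans):
record = {'b': 15, 'c': 36}  # -> record = {'b': 15, 'c': 36}
ans = record.get('name', 244)  # -> ans = 244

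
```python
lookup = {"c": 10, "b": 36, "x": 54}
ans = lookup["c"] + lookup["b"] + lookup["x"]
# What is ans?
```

Answer: 100

Derivation:
Trace (tracking ans):
lookup = {'c': 10, 'b': 36, 'x': 54}  # -> lookup = {'c': 10, 'b': 36, 'x': 54}
ans = lookup['c'] + lookup['b'] + lookup['x']  # -> ans = 100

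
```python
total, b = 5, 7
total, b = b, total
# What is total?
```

Trace (tracking total):
total, b = (5, 7)  # -> total = 5, b = 7
total, b = (b, total)  # -> total = 7, b = 5

Answer: 7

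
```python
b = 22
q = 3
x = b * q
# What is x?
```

Answer: 66

Derivation:
Trace (tracking x):
b = 22  # -> b = 22
q = 3  # -> q = 3
x = b * q  # -> x = 66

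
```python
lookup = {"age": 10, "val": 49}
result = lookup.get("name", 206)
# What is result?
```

Trace (tracking result):
lookup = {'age': 10, 'val': 49}  # -> lookup = {'age': 10, 'val': 49}
result = lookup.get('name', 206)  # -> result = 206

Answer: 206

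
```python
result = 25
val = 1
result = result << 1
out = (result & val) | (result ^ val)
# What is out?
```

Trace (tracking out):
result = 25  # -> result = 25
val = 1  # -> val = 1
result = result << 1  # -> result = 50
out = result & val | result ^ val  # -> out = 51

Answer: 51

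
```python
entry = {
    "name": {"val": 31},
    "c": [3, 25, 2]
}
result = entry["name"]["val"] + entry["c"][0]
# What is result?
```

Answer: 34

Derivation:
Trace (tracking result):
entry = {'name': {'val': 31}, 'c': [3, 25, 2]}  # -> entry = {'name': {'val': 31}, 'c': [3, 25, 2]}
result = entry['name']['val'] + entry['c'][0]  # -> result = 34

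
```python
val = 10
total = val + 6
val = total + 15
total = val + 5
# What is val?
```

Answer: 31

Derivation:
Trace (tracking val):
val = 10  # -> val = 10
total = val + 6  # -> total = 16
val = total + 15  # -> val = 31
total = val + 5  # -> total = 36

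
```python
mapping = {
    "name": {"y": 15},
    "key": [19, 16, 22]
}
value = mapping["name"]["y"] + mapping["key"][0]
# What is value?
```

Trace (tracking value):
mapping = {'name': {'y': 15}, 'key': [19, 16, 22]}  # -> mapping = {'name': {'y': 15}, 'key': [19, 16, 22]}
value = mapping['name']['y'] + mapping['key'][0]  # -> value = 34

Answer: 34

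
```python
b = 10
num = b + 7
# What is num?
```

Trace (tracking num):
b = 10  # -> b = 10
num = b + 7  # -> num = 17

Answer: 17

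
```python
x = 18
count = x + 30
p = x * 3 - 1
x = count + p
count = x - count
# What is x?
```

Trace (tracking x):
x = 18  # -> x = 18
count = x + 30  # -> count = 48
p = x * 3 - 1  # -> p = 53
x = count + p  # -> x = 101
count = x - count  # -> count = 53

Answer: 101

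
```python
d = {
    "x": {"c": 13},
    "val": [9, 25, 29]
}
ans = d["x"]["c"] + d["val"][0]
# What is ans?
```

Answer: 22

Derivation:
Trace (tracking ans):
d = {'x': {'c': 13}, 'val': [9, 25, 29]}  # -> d = {'x': {'c': 13}, 'val': [9, 25, 29]}
ans = d['x']['c'] + d['val'][0]  # -> ans = 22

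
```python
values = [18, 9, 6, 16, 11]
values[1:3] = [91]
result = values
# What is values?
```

Trace (tracking values):
values = [18, 9, 6, 16, 11]  # -> values = [18, 9, 6, 16, 11]
values[1:3] = [91]  # -> values = [18, 91, 16, 11]
result = values  # -> result = [18, 91, 16, 11]

Answer: [18, 91, 16, 11]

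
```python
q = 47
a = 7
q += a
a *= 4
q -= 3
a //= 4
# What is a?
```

Answer: 7

Derivation:
Trace (tracking a):
q = 47  # -> q = 47
a = 7  # -> a = 7
q += a  # -> q = 54
a *= 4  # -> a = 28
q -= 3  # -> q = 51
a //= 4  # -> a = 7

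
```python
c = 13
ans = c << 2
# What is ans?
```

Answer: 52

Derivation:
Trace (tracking ans):
c = 13  # -> c = 13
ans = c << 2  # -> ans = 52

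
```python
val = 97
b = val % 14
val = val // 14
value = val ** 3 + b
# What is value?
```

Answer: 229

Derivation:
Trace (tracking value):
val = 97  # -> val = 97
b = val % 14  # -> b = 13
val = val // 14  # -> val = 6
value = val ** 3 + b  # -> value = 229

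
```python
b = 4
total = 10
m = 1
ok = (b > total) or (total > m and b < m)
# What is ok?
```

Trace (tracking ok):
b = 4  # -> b = 4
total = 10  # -> total = 10
m = 1  # -> m = 1
ok = b > total or (total > m and b < m)  # -> ok = False

Answer: False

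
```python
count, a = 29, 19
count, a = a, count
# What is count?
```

Trace (tracking count):
count, a = (29, 19)  # -> count = 29, a = 19
count, a = (a, count)  # -> count = 19, a = 29

Answer: 19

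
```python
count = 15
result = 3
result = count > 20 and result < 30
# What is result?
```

Answer: False

Derivation:
Trace (tracking result):
count = 15  # -> count = 15
result = 3  # -> result = 3
result = count > 20 and result < 30  # -> result = False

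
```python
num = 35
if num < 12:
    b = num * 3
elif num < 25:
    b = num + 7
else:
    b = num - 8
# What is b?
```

Trace (tracking b):
num = 35  # -> num = 35
if num < 12:  # condition is False
elif num < 25:  # condition is False
else:
    b = num - 8  # -> b = 27

Answer: 27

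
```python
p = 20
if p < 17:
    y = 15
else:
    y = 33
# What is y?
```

Answer: 33

Derivation:
Trace (tracking y):
p = 20  # -> p = 20
if p < 17:  # condition is False
else:
    y = 33  # -> y = 33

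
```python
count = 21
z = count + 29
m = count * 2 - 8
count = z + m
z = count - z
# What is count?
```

Answer: 84

Derivation:
Trace (tracking count):
count = 21  # -> count = 21
z = count + 29  # -> z = 50
m = count * 2 - 8  # -> m = 34
count = z + m  # -> count = 84
z = count - z  # -> z = 34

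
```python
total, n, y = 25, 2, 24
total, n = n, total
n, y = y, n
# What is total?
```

Answer: 2

Derivation:
Trace (tracking total):
total, n, y = (25, 2, 24)  # -> total = 25, n = 2, y = 24
total, n = (n, total)  # -> total = 2, n = 25
n, y = (y, n)  # -> n = 24, y = 25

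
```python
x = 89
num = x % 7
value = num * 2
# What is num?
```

Trace (tracking num):
x = 89  # -> x = 89
num = x % 7  # -> num = 5
value = num * 2  # -> value = 10

Answer: 5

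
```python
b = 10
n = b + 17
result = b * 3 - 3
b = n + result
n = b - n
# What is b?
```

Trace (tracking b):
b = 10  # -> b = 10
n = b + 17  # -> n = 27
result = b * 3 - 3  # -> result = 27
b = n + result  # -> b = 54
n = b - n  # -> n = 27

Answer: 54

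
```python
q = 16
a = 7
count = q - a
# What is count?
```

Trace (tracking count):
q = 16  # -> q = 16
a = 7  # -> a = 7
count = q - a  # -> count = 9

Answer: 9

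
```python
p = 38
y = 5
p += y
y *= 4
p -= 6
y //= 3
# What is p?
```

Answer: 37

Derivation:
Trace (tracking p):
p = 38  # -> p = 38
y = 5  # -> y = 5
p += y  # -> p = 43
y *= 4  # -> y = 20
p -= 6  # -> p = 37
y //= 3  # -> y = 6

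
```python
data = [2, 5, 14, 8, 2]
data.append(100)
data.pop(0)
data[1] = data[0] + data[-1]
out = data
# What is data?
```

Trace (tracking data):
data = [2, 5, 14, 8, 2]  # -> data = [2, 5, 14, 8, 2]
data.append(100)  # -> data = [2, 5, 14, 8, 2, 100]
data.pop(0)  # -> data = [5, 14, 8, 2, 100]
data[1] = data[0] + data[-1]  # -> data = [5, 105, 8, 2, 100]
out = data  # -> out = [5, 105, 8, 2, 100]

Answer: [5, 105, 8, 2, 100]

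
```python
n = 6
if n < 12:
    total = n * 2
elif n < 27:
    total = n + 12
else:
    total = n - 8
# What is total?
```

Trace (tracking total):
n = 6  # -> n = 6
if n < 12:  # condition is True
    total = n * 2  # -> total = 12

Answer: 12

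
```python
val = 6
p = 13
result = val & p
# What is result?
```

Answer: 4

Derivation:
Trace (tracking result):
val = 6  # -> val = 6
p = 13  # -> p = 13
result = val & p  # -> result = 4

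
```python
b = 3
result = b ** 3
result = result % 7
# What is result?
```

Answer: 6

Derivation:
Trace (tracking result):
b = 3  # -> b = 3
result = b ** 3  # -> result = 27
result = result % 7  # -> result = 6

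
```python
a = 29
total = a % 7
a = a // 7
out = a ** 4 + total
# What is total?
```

Trace (tracking total):
a = 29  # -> a = 29
total = a % 7  # -> total = 1
a = a // 7  # -> a = 4
out = a ** 4 + total  # -> out = 257

Answer: 1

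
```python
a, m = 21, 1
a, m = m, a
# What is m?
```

Answer: 21

Derivation:
Trace (tracking m):
a, m = (21, 1)  # -> a = 21, m = 1
a, m = (m, a)  # -> a = 1, m = 21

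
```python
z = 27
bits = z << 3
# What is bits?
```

Trace (tracking bits):
z = 27  # -> z = 27
bits = z << 3  # -> bits = 216

Answer: 216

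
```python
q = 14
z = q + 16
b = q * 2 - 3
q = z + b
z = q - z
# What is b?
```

Answer: 25

Derivation:
Trace (tracking b):
q = 14  # -> q = 14
z = q + 16  # -> z = 30
b = q * 2 - 3  # -> b = 25
q = z + b  # -> q = 55
z = q - z  # -> z = 25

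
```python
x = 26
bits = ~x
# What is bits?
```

Trace (tracking bits):
x = 26  # -> x = 26
bits = ~x  # -> bits = -27

Answer: -27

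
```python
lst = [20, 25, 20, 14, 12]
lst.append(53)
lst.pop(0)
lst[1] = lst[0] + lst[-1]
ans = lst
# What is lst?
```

Answer: [25, 78, 14, 12, 53]

Derivation:
Trace (tracking lst):
lst = [20, 25, 20, 14, 12]  # -> lst = [20, 25, 20, 14, 12]
lst.append(53)  # -> lst = [20, 25, 20, 14, 12, 53]
lst.pop(0)  # -> lst = [25, 20, 14, 12, 53]
lst[1] = lst[0] + lst[-1]  # -> lst = [25, 78, 14, 12, 53]
ans = lst  # -> ans = [25, 78, 14, 12, 53]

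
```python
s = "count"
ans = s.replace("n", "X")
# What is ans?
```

Trace (tracking ans):
s = 'count'  # -> s = 'count'
ans = s.replace('n', 'X')  # -> ans = 'couXt'

Answer: 'couXt'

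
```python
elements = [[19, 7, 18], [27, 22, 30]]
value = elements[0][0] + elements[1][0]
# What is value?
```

Answer: 46

Derivation:
Trace (tracking value):
elements = [[19, 7, 18], [27, 22, 30]]  # -> elements = [[19, 7, 18], [27, 22, 30]]
value = elements[0][0] + elements[1][0]  # -> value = 46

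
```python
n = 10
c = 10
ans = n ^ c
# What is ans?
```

Trace (tracking ans):
n = 10  # -> n = 10
c = 10  # -> c = 10
ans = n ^ c  # -> ans = 0

Answer: 0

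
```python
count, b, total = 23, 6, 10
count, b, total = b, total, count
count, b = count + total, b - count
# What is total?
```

Answer: 23

Derivation:
Trace (tracking total):
count, b, total = (23, 6, 10)  # -> count = 23, b = 6, total = 10
count, b, total = (b, total, count)  # -> count = 6, b = 10, total = 23
count, b = (count + total, b - count)  # -> count = 29, b = 4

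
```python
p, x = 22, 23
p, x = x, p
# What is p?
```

Answer: 23

Derivation:
Trace (tracking p):
p, x = (22, 23)  # -> p = 22, x = 23
p, x = (x, p)  # -> p = 23, x = 22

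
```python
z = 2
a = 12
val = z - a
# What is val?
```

Trace (tracking val):
z = 2  # -> z = 2
a = 12  # -> a = 12
val = z - a  # -> val = -10

Answer: -10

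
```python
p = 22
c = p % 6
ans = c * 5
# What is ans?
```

Trace (tracking ans):
p = 22  # -> p = 22
c = p % 6  # -> c = 4
ans = c * 5  # -> ans = 20

Answer: 20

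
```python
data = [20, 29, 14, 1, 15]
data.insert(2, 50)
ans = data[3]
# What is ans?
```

Trace (tracking ans):
data = [20, 29, 14, 1, 15]  # -> data = [20, 29, 14, 1, 15]
data.insert(2, 50)  # -> data = [20, 29, 50, 14, 1, 15]
ans = data[3]  # -> ans = 14

Answer: 14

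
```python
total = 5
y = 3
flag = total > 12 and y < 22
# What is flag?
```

Trace (tracking flag):
total = 5  # -> total = 5
y = 3  # -> y = 3
flag = total > 12 and y < 22  # -> flag = False

Answer: False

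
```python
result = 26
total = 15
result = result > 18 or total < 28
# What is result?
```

Trace (tracking result):
result = 26  # -> result = 26
total = 15  # -> total = 15
result = result > 18 or total < 28  # -> result = True

Answer: True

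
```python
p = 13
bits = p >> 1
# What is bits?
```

Answer: 6

Derivation:
Trace (tracking bits):
p = 13  # -> p = 13
bits = p >> 1  # -> bits = 6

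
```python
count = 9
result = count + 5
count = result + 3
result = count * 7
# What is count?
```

Answer: 17

Derivation:
Trace (tracking count):
count = 9  # -> count = 9
result = count + 5  # -> result = 14
count = result + 3  # -> count = 17
result = count * 7  # -> result = 119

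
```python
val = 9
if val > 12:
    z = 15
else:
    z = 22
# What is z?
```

Trace (tracking z):
val = 9  # -> val = 9
if val > 12:  # condition is False
else:
    z = 22  # -> z = 22

Answer: 22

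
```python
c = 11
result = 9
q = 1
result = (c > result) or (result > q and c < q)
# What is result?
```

Trace (tracking result):
c = 11  # -> c = 11
result = 9  # -> result = 9
q = 1  # -> q = 1
result = c > result or (result > q and c < q)  # -> result = True

Answer: True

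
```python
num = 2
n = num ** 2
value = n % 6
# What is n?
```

Trace (tracking n):
num = 2  # -> num = 2
n = num ** 2  # -> n = 4
value = n % 6  # -> value = 4

Answer: 4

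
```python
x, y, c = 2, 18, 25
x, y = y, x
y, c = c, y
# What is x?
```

Answer: 18

Derivation:
Trace (tracking x):
x, y, c = (2, 18, 25)  # -> x = 2, y = 18, c = 25
x, y = (y, x)  # -> x = 18, y = 2
y, c = (c, y)  # -> y = 25, c = 2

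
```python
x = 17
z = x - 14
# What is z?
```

Answer: 3

Derivation:
Trace (tracking z):
x = 17  # -> x = 17
z = x - 14  # -> z = 3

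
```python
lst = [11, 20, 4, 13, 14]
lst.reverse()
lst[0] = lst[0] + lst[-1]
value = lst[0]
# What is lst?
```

Trace (tracking lst):
lst = [11, 20, 4, 13, 14]  # -> lst = [11, 20, 4, 13, 14]
lst.reverse()  # -> lst = [14, 13, 4, 20, 11]
lst[0] = lst[0] + lst[-1]  # -> lst = [25, 13, 4, 20, 11]
value = lst[0]  # -> value = 25

Answer: [25, 13, 4, 20, 11]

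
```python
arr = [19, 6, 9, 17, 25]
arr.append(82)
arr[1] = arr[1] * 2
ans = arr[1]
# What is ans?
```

Answer: 12

Derivation:
Trace (tracking ans):
arr = [19, 6, 9, 17, 25]  # -> arr = [19, 6, 9, 17, 25]
arr.append(82)  # -> arr = [19, 6, 9, 17, 25, 82]
arr[1] = arr[1] * 2  # -> arr = [19, 12, 9, 17, 25, 82]
ans = arr[1]  # -> ans = 12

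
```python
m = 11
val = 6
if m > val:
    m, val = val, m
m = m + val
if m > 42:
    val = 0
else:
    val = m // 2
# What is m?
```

Trace (tracking m):
m = 11  # -> m = 11
val = 6  # -> val = 6
if m > val:  # condition is True
    m, val = (val, m)  # -> m = 6, val = 11
m = m + val  # -> m = 17
if m > 42:  # condition is False
else:
    val = m // 2  # -> val = 8

Answer: 17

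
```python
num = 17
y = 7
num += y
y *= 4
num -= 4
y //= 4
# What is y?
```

Trace (tracking y):
num = 17  # -> num = 17
y = 7  # -> y = 7
num += y  # -> num = 24
y *= 4  # -> y = 28
num -= 4  # -> num = 20
y //= 4  # -> y = 7

Answer: 7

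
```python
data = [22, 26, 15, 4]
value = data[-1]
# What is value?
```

Answer: 4

Derivation:
Trace (tracking value):
data = [22, 26, 15, 4]  # -> data = [22, 26, 15, 4]
value = data[-1]  # -> value = 4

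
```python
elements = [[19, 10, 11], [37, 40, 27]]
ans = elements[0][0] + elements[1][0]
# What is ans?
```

Trace (tracking ans):
elements = [[19, 10, 11], [37, 40, 27]]  # -> elements = [[19, 10, 11], [37, 40, 27]]
ans = elements[0][0] + elements[1][0]  # -> ans = 56

Answer: 56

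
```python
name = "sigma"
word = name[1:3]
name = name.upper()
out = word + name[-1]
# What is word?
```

Trace (tracking word):
name = 'sigma'  # -> name = 'sigma'
word = name[1:3]  # -> word = 'ig'
name = name.upper()  # -> name = 'SIGMA'
out = word + name[-1]  # -> out = 'igA'

Answer: 'ig'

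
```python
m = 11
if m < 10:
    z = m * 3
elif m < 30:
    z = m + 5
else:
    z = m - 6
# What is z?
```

Trace (tracking z):
m = 11  # -> m = 11
if m < 10:  # condition is False
elif m < 30:  # condition is True
    z = m + 5  # -> z = 16

Answer: 16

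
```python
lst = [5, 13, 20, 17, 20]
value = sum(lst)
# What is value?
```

Trace (tracking value):
lst = [5, 13, 20, 17, 20]  # -> lst = [5, 13, 20, 17, 20]
value = sum(lst)  # -> value = 75

Answer: 75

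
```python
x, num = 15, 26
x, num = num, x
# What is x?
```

Answer: 26

Derivation:
Trace (tracking x):
x, num = (15, 26)  # -> x = 15, num = 26
x, num = (num, x)  # -> x = 26, num = 15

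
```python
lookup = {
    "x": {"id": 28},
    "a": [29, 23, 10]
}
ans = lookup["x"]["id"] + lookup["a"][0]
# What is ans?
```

Answer: 57

Derivation:
Trace (tracking ans):
lookup = {'x': {'id': 28}, 'a': [29, 23, 10]}  # -> lookup = {'x': {'id': 28}, 'a': [29, 23, 10]}
ans = lookup['x']['id'] + lookup['a'][0]  # -> ans = 57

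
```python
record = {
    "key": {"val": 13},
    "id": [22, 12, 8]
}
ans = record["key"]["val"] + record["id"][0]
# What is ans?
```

Answer: 35

Derivation:
Trace (tracking ans):
record = {'key': {'val': 13}, 'id': [22, 12, 8]}  # -> record = {'key': {'val': 13}, 'id': [22, 12, 8]}
ans = record['key']['val'] + record['id'][0]  # -> ans = 35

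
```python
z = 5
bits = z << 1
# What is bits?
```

Trace (tracking bits):
z = 5  # -> z = 5
bits = z << 1  # -> bits = 10

Answer: 10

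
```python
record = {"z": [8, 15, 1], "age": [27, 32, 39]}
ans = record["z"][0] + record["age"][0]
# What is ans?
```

Trace (tracking ans):
record = {'z': [8, 15, 1], 'age': [27, 32, 39]}  # -> record = {'z': [8, 15, 1], 'age': [27, 32, 39]}
ans = record['z'][0] + record['age'][0]  # -> ans = 35

Answer: 35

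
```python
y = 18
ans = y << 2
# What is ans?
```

Trace (tracking ans):
y = 18  # -> y = 18
ans = y << 2  # -> ans = 72

Answer: 72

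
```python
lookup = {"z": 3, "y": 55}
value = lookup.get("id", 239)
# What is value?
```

Answer: 239

Derivation:
Trace (tracking value):
lookup = {'z': 3, 'y': 55}  # -> lookup = {'z': 3, 'y': 55}
value = lookup.get('id', 239)  # -> value = 239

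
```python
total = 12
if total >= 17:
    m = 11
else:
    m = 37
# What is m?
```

Answer: 37

Derivation:
Trace (tracking m):
total = 12  # -> total = 12
if total >= 17:  # condition is False
else:
    m = 37  # -> m = 37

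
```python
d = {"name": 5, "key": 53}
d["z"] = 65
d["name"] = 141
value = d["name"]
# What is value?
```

Answer: 141

Derivation:
Trace (tracking value):
d = {'name': 5, 'key': 53}  # -> d = {'name': 5, 'key': 53}
d['z'] = 65  # -> d = {'name': 5, 'key': 53, 'z': 65}
d['name'] = 141  # -> d = {'name': 141, 'key': 53, 'z': 65}
value = d['name']  # -> value = 141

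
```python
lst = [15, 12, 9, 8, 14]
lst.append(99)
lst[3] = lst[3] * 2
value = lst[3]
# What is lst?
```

Answer: [15, 12, 9, 16, 14, 99]

Derivation:
Trace (tracking lst):
lst = [15, 12, 9, 8, 14]  # -> lst = [15, 12, 9, 8, 14]
lst.append(99)  # -> lst = [15, 12, 9, 8, 14, 99]
lst[3] = lst[3] * 2  # -> lst = [15, 12, 9, 16, 14, 99]
value = lst[3]  # -> value = 16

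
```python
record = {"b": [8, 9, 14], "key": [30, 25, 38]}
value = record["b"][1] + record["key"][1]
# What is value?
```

Trace (tracking value):
record = {'b': [8, 9, 14], 'key': [30, 25, 38]}  # -> record = {'b': [8, 9, 14], 'key': [30, 25, 38]}
value = record['b'][1] + record['key'][1]  # -> value = 34

Answer: 34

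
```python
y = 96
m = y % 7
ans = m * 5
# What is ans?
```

Answer: 25

Derivation:
Trace (tracking ans):
y = 96  # -> y = 96
m = y % 7  # -> m = 5
ans = m * 5  # -> ans = 25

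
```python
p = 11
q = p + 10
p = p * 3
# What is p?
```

Answer: 33

Derivation:
Trace (tracking p):
p = 11  # -> p = 11
q = p + 10  # -> q = 21
p = p * 3  # -> p = 33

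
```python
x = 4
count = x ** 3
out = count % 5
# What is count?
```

Trace (tracking count):
x = 4  # -> x = 4
count = x ** 3  # -> count = 64
out = count % 5  # -> out = 4

Answer: 64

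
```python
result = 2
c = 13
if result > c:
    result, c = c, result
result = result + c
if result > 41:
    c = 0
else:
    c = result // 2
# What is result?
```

Answer: 15

Derivation:
Trace (tracking result):
result = 2  # -> result = 2
c = 13  # -> c = 13
if result > c:  # condition is False
result = result + c  # -> result = 15
if result > 41:  # condition is False
else:
    c = result // 2  # -> c = 7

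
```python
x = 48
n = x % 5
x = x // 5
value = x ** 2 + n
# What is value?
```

Trace (tracking value):
x = 48  # -> x = 48
n = x % 5  # -> n = 3
x = x // 5  # -> x = 9
value = x ** 2 + n  # -> value = 84

Answer: 84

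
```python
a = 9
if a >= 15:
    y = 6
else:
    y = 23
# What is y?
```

Trace (tracking y):
a = 9  # -> a = 9
if a >= 15:  # condition is False
else:
    y = 23  # -> y = 23

Answer: 23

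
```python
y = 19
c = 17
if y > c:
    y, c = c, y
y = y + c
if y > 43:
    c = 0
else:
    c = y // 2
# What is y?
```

Answer: 36

Derivation:
Trace (tracking y):
y = 19  # -> y = 19
c = 17  # -> c = 17
if y > c:  # condition is True
    y, c = (c, y)  # -> y = 17, c = 19
y = y + c  # -> y = 36
if y > 43:  # condition is False
else:
    c = y // 2  # -> c = 18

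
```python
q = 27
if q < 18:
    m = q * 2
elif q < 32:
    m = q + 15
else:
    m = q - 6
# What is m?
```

Answer: 42

Derivation:
Trace (tracking m):
q = 27  # -> q = 27
if q < 18:  # condition is False
elif q < 32:  # condition is True
    m = q + 15  # -> m = 42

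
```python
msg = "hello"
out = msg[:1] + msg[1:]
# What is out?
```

Trace (tracking out):
msg = 'hello'  # -> msg = 'hello'
out = msg[:1] + msg[1:]  # -> out = 'hello'

Answer: 'hello'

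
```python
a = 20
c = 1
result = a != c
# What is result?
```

Trace (tracking result):
a = 20  # -> a = 20
c = 1  # -> c = 1
result = a != c  # -> result = True

Answer: True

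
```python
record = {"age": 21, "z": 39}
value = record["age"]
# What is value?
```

Answer: 21

Derivation:
Trace (tracking value):
record = {'age': 21, 'z': 39}  # -> record = {'age': 21, 'z': 39}
value = record['age']  # -> value = 21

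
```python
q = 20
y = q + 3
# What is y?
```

Trace (tracking y):
q = 20  # -> q = 20
y = q + 3  # -> y = 23

Answer: 23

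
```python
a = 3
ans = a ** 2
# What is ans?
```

Trace (tracking ans):
a = 3  # -> a = 3
ans = a ** 2  # -> ans = 9

Answer: 9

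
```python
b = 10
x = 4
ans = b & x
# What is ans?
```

Trace (tracking ans):
b = 10  # -> b = 10
x = 4  # -> x = 4
ans = b & x  # -> ans = 0

Answer: 0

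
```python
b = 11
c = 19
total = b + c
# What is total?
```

Trace (tracking total):
b = 11  # -> b = 11
c = 19  # -> c = 19
total = b + c  # -> total = 30

Answer: 30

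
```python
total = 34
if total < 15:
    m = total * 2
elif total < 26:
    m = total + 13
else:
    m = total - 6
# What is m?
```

Trace (tracking m):
total = 34  # -> total = 34
if total < 15:  # condition is False
elif total < 26:  # condition is False
else:
    m = total - 6  # -> m = 28

Answer: 28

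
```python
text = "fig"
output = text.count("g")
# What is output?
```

Answer: 1

Derivation:
Trace (tracking output):
text = 'fig'  # -> text = 'fig'
output = text.count('g')  # -> output = 1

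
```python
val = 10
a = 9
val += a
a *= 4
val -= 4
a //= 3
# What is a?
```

Answer: 12

Derivation:
Trace (tracking a):
val = 10  # -> val = 10
a = 9  # -> a = 9
val += a  # -> val = 19
a *= 4  # -> a = 36
val -= 4  # -> val = 15
a //= 3  # -> a = 12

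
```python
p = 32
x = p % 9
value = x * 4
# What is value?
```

Trace (tracking value):
p = 32  # -> p = 32
x = p % 9  # -> x = 5
value = x * 4  # -> value = 20

Answer: 20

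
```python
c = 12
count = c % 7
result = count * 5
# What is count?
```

Answer: 5

Derivation:
Trace (tracking count):
c = 12  # -> c = 12
count = c % 7  # -> count = 5
result = count * 5  # -> result = 25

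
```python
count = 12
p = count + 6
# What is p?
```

Answer: 18

Derivation:
Trace (tracking p):
count = 12  # -> count = 12
p = count + 6  # -> p = 18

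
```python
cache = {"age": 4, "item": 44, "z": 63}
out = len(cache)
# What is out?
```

Trace (tracking out):
cache = {'age': 4, 'item': 44, 'z': 63}  # -> cache = {'age': 4, 'item': 44, 'z': 63}
out = len(cache)  # -> out = 3

Answer: 3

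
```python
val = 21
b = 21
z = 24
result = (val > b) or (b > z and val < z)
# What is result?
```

Trace (tracking result):
val = 21  # -> val = 21
b = 21  # -> b = 21
z = 24  # -> z = 24
result = val > b or (b > z and val < z)  # -> result = False

Answer: False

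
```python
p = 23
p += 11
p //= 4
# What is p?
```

Trace (tracking p):
p = 23  # -> p = 23
p += 11  # -> p = 34
p //= 4  # -> p = 8

Answer: 8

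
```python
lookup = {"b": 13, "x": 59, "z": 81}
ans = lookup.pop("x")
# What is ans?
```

Answer: 59

Derivation:
Trace (tracking ans):
lookup = {'b': 13, 'x': 59, 'z': 81}  # -> lookup = {'b': 13, 'x': 59, 'z': 81}
ans = lookup.pop('x')  # -> ans = 59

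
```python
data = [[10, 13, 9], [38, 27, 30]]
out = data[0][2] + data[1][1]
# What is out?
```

Trace (tracking out):
data = [[10, 13, 9], [38, 27, 30]]  # -> data = [[10, 13, 9], [38, 27, 30]]
out = data[0][2] + data[1][1]  # -> out = 36

Answer: 36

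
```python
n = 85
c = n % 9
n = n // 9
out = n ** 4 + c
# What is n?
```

Trace (tracking n):
n = 85  # -> n = 85
c = n % 9  # -> c = 4
n = n // 9  # -> n = 9
out = n ** 4 + c  # -> out = 6565

Answer: 9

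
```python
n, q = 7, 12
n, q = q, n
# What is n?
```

Trace (tracking n):
n, q = (7, 12)  # -> n = 7, q = 12
n, q = (q, n)  # -> n = 12, q = 7

Answer: 12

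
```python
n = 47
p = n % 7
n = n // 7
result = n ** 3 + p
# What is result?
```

Trace (tracking result):
n = 47  # -> n = 47
p = n % 7  # -> p = 5
n = n // 7  # -> n = 6
result = n ** 3 + p  # -> result = 221

Answer: 221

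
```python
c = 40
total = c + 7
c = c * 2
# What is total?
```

Trace (tracking total):
c = 40  # -> c = 40
total = c + 7  # -> total = 47
c = c * 2  # -> c = 80

Answer: 47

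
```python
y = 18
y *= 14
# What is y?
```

Trace (tracking y):
y = 18  # -> y = 18
y *= 14  # -> y = 252

Answer: 252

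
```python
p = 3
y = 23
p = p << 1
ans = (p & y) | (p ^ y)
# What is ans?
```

Answer: 23

Derivation:
Trace (tracking ans):
p = 3  # -> p = 3
y = 23  # -> y = 23
p = p << 1  # -> p = 6
ans = p & y | p ^ y  # -> ans = 23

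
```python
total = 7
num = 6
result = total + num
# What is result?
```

Answer: 13

Derivation:
Trace (tracking result):
total = 7  # -> total = 7
num = 6  # -> num = 6
result = total + num  # -> result = 13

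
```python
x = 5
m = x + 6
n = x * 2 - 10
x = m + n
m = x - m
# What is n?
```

Answer: 0

Derivation:
Trace (tracking n):
x = 5  # -> x = 5
m = x + 6  # -> m = 11
n = x * 2 - 10  # -> n = 0
x = m + n  # -> x = 11
m = x - m  # -> m = 0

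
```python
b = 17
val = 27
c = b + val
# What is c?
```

Trace (tracking c):
b = 17  # -> b = 17
val = 27  # -> val = 27
c = b + val  # -> c = 44

Answer: 44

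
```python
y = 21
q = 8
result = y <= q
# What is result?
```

Answer: False

Derivation:
Trace (tracking result):
y = 21  # -> y = 21
q = 8  # -> q = 8
result = y <= q  # -> result = False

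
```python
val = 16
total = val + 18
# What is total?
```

Answer: 34

Derivation:
Trace (tracking total):
val = 16  # -> val = 16
total = val + 18  # -> total = 34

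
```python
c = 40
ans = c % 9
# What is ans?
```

Trace (tracking ans):
c = 40  # -> c = 40
ans = c % 9  # -> ans = 4

Answer: 4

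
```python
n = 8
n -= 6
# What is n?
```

Answer: 2

Derivation:
Trace (tracking n):
n = 8  # -> n = 8
n -= 6  # -> n = 2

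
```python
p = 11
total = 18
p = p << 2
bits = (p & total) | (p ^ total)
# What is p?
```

Answer: 44

Derivation:
Trace (tracking p):
p = 11  # -> p = 11
total = 18  # -> total = 18
p = p << 2  # -> p = 44
bits = p & total | p ^ total  # -> bits = 62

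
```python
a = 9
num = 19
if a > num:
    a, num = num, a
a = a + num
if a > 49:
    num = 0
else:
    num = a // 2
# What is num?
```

Answer: 14

Derivation:
Trace (tracking num):
a = 9  # -> a = 9
num = 19  # -> num = 19
if a > num:  # condition is False
a = a + num  # -> a = 28
if a > 49:  # condition is False
else:
    num = a // 2  # -> num = 14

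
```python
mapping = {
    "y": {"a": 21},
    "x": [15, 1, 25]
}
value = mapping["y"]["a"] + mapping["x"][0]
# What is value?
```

Trace (tracking value):
mapping = {'y': {'a': 21}, 'x': [15, 1, 25]}  # -> mapping = {'y': {'a': 21}, 'x': [15, 1, 25]}
value = mapping['y']['a'] + mapping['x'][0]  # -> value = 36

Answer: 36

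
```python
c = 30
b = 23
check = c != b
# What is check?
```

Answer: True

Derivation:
Trace (tracking check):
c = 30  # -> c = 30
b = 23  # -> b = 23
check = c != b  # -> check = True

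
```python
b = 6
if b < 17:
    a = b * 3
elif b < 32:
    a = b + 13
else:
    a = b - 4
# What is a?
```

Answer: 18

Derivation:
Trace (tracking a):
b = 6  # -> b = 6
if b < 17:  # condition is True
    a = b * 3  # -> a = 18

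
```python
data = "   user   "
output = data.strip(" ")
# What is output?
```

Trace (tracking output):
data = '   user   '  # -> data = '   user   '
output = data.strip(' ')  # -> output = 'user'

Answer: 'user'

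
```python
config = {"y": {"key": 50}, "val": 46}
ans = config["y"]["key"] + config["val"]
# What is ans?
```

Trace (tracking ans):
config = {'y': {'key': 50}, 'val': 46}  # -> config = {'y': {'key': 50}, 'val': 46}
ans = config['y']['key'] + config['val']  # -> ans = 96

Answer: 96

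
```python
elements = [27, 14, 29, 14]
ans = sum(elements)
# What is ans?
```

Answer: 84

Derivation:
Trace (tracking ans):
elements = [27, 14, 29, 14]  # -> elements = [27, 14, 29, 14]
ans = sum(elements)  # -> ans = 84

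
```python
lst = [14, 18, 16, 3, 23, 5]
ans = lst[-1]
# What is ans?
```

Answer: 5

Derivation:
Trace (tracking ans):
lst = [14, 18, 16, 3, 23, 5]  # -> lst = [14, 18, 16, 3, 23, 5]
ans = lst[-1]  # -> ans = 5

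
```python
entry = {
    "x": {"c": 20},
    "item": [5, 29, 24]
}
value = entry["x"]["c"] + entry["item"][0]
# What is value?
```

Trace (tracking value):
entry = {'x': {'c': 20}, 'item': [5, 29, 24]}  # -> entry = {'x': {'c': 20}, 'item': [5, 29, 24]}
value = entry['x']['c'] + entry['item'][0]  # -> value = 25

Answer: 25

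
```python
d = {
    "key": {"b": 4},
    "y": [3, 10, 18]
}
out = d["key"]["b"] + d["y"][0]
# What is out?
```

Trace (tracking out):
d = {'key': {'b': 4}, 'y': [3, 10, 18]}  # -> d = {'key': {'b': 4}, 'y': [3, 10, 18]}
out = d['key']['b'] + d['y'][0]  # -> out = 7

Answer: 7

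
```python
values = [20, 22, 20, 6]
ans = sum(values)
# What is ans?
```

Trace (tracking ans):
values = [20, 22, 20, 6]  # -> values = [20, 22, 20, 6]
ans = sum(values)  # -> ans = 68

Answer: 68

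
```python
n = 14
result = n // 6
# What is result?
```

Answer: 2

Derivation:
Trace (tracking result):
n = 14  # -> n = 14
result = n // 6  # -> result = 2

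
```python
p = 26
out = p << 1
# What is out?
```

Trace (tracking out):
p = 26  # -> p = 26
out = p << 1  # -> out = 52

Answer: 52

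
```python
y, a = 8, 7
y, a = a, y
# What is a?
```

Answer: 8

Derivation:
Trace (tracking a):
y, a = (8, 7)  # -> y = 8, a = 7
y, a = (a, y)  # -> y = 7, a = 8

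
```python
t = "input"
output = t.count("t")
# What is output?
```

Answer: 1

Derivation:
Trace (tracking output):
t = 'input'  # -> t = 'input'
output = t.count('t')  # -> output = 1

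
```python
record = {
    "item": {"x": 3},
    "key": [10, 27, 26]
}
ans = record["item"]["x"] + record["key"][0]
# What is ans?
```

Answer: 13

Derivation:
Trace (tracking ans):
record = {'item': {'x': 3}, 'key': [10, 27, 26]}  # -> record = {'item': {'x': 3}, 'key': [10, 27, 26]}
ans = record['item']['x'] + record['key'][0]  # -> ans = 13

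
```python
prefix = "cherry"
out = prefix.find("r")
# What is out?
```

Answer: 3

Derivation:
Trace (tracking out):
prefix = 'cherry'  # -> prefix = 'cherry'
out = prefix.find('r')  # -> out = 3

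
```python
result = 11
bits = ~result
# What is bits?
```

Trace (tracking bits):
result = 11  # -> result = 11
bits = ~result  # -> bits = -12

Answer: -12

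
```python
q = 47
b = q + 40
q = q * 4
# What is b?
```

Answer: 87

Derivation:
Trace (tracking b):
q = 47  # -> q = 47
b = q + 40  # -> b = 87
q = q * 4  # -> q = 188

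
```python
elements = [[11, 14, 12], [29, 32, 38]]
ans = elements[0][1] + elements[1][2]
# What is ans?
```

Answer: 52

Derivation:
Trace (tracking ans):
elements = [[11, 14, 12], [29, 32, 38]]  # -> elements = [[11, 14, 12], [29, 32, 38]]
ans = elements[0][1] + elements[1][2]  # -> ans = 52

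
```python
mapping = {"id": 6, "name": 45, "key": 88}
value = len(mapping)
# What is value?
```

Trace (tracking value):
mapping = {'id': 6, 'name': 45, 'key': 88}  # -> mapping = {'id': 6, 'name': 45, 'key': 88}
value = len(mapping)  # -> value = 3

Answer: 3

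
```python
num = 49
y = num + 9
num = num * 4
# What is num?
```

Trace (tracking num):
num = 49  # -> num = 49
y = num + 9  # -> y = 58
num = num * 4  # -> num = 196

Answer: 196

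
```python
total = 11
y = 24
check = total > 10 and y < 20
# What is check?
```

Trace (tracking check):
total = 11  # -> total = 11
y = 24  # -> y = 24
check = total > 10 and y < 20  # -> check = False

Answer: False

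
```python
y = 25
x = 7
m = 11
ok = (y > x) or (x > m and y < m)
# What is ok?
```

Trace (tracking ok):
y = 25  # -> y = 25
x = 7  # -> x = 7
m = 11  # -> m = 11
ok = y > x or (x > m and y < m)  # -> ok = True

Answer: True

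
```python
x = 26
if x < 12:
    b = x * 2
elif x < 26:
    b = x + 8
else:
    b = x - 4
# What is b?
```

Answer: 22

Derivation:
Trace (tracking b):
x = 26  # -> x = 26
if x < 12:  # condition is False
elif x < 26:  # condition is False
else:
    b = x - 4  # -> b = 22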